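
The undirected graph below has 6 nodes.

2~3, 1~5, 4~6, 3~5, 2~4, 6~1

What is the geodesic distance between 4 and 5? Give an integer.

One shortest route is 4 – 2 – 3 – 5, which uses 3 edges, and at distance 2 from 4 we only reach {1, 3}, which does not include 5. So d(4,5) = 3.

3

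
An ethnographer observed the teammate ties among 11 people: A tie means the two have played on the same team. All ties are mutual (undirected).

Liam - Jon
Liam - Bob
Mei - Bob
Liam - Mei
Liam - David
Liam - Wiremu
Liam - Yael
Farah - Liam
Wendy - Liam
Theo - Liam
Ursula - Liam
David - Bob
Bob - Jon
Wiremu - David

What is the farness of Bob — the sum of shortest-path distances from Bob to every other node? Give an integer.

Distances from Bob: David:1, Farah:2, Jon:1, Liam:1, Mei:1, Theo:2, Ursula:2, Wendy:2, Wiremu:2, Yael:2.
Sum = 1 + 2 + 1 + 1 + 1 + 2 + 2 + 2 + 2 + 2 = 16.

16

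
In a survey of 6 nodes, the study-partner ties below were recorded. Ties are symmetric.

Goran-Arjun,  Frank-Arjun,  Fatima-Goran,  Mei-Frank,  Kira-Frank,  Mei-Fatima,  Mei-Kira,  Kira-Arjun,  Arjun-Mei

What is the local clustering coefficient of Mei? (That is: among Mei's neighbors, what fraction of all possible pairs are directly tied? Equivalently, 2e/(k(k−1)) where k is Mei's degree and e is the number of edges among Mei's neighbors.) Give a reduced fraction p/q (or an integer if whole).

1/2

Mei's neighbors: Arjun, Fatima, Frank, and Kira (k = 4).
Possible neighbor pairs: C(4,2) = 6. Edges among them: Arjun–Frank, Arjun–Kira, Frank–Kira → e = 3.
Clustering(Mei) = 3/6 = 1/2.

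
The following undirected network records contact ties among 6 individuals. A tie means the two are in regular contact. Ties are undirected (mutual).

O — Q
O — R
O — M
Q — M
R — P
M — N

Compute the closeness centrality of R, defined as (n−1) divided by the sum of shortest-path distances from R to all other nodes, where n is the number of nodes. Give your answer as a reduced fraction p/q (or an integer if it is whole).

Distances from R: M:2, N:3, O:1, P:1, Q:2. Sum = 9.
n = 6, so closeness = 5/9.

5/9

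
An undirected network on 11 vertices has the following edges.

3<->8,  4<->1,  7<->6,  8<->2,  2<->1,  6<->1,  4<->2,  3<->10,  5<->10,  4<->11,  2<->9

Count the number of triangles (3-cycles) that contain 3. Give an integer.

0

3's neighbors are 8 and 10, but none of them are tied to each other, so no triangle contains 3.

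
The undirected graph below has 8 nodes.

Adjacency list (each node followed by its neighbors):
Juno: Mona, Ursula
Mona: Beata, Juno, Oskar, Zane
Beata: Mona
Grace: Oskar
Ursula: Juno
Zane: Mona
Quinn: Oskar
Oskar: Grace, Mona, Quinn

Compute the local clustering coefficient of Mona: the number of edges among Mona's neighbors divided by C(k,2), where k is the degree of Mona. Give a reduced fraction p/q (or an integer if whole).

0

Mona's neighbors: Beata, Juno, Oskar, and Zane (k = 4).
Possible neighbor pairs: C(4,2) = 6. Edges among them: none → e = 0.
Clustering(Mona) = 0/6 = 0.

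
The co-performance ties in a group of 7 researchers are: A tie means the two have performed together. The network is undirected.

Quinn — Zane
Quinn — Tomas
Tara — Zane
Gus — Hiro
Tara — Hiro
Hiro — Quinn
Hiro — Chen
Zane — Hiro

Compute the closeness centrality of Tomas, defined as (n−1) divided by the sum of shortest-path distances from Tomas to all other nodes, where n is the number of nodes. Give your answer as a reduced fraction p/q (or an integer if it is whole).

Distances from Tomas: Chen:3, Gus:3, Hiro:2, Quinn:1, Tara:3, Zane:2. Sum = 14.
n = 7, so closeness = 6/14 = 3/7.

3/7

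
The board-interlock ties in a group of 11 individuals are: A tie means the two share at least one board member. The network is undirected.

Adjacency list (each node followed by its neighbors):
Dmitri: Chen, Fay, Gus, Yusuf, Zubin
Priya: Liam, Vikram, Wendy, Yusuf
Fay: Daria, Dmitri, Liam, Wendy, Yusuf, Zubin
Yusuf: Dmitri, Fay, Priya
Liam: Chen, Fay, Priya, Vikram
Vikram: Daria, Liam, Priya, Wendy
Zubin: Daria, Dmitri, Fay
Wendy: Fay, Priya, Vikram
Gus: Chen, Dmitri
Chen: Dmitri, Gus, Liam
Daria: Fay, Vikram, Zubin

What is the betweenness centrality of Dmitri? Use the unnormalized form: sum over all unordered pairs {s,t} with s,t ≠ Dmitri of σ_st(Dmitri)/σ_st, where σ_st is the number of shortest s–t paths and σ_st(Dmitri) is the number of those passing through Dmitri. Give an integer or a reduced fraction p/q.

189/20

Pairs whose geodesics pass through Dmitri — Fay–Gus: 1; Fay–Chen: 1/2; Gus–Daria: 2/2; Gus–Yusuf: 1; Gus–Priya: 1/2; Gus–Zubin: 1; Gus–Wendy: 1; Daria–Chen: 2/4; Yusuf–Zubin: 1/2; Yusuf–Chen: 1; Priya–Zubin: 1/5; Zubin–Chen: 1; Chen–Wendy: 1/4.
All other pairs contribute 0.
Summing the contributions gives betweenness(Dmitri) = 189/20.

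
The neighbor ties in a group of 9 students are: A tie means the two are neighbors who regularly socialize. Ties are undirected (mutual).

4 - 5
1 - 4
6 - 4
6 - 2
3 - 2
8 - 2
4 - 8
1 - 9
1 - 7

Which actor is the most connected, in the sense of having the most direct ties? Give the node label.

4

Degrees — 1:3, 2:3, 3:1, 4:4, 5:1, 6:2, 7:1, 8:2, 9:1.
The maximum is 4, attained only by 4.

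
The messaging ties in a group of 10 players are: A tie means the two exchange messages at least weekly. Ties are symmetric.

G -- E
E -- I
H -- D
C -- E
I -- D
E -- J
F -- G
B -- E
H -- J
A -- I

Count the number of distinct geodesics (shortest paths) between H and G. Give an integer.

The shortest distance is 3, and the only length-3 path is H–J–E–G. So there is exactly 1 shortest path.

1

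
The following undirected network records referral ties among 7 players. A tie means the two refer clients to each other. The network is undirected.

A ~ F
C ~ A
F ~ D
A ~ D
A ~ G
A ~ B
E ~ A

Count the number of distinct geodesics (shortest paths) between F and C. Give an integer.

The shortest distance is 2, and the only length-2 path is F–A–C. So there is exactly 1 shortest path.

1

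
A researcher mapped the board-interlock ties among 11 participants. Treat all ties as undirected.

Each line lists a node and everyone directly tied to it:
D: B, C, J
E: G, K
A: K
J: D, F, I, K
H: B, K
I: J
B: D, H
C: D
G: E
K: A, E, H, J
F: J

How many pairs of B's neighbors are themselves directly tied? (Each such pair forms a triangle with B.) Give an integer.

0

B's neighbors are D and H, but none of them are tied to each other, so no triangle contains B.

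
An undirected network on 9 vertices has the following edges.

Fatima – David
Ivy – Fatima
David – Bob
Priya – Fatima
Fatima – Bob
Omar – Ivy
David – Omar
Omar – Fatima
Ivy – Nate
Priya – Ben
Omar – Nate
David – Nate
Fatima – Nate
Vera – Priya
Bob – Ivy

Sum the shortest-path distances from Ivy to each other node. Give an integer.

Distances from Ivy: Ben:3, Bob:1, David:2, Fatima:1, Nate:1, Omar:1, Priya:2, Vera:3.
Sum = 3 + 1 + 2 + 1 + 1 + 1 + 2 + 3 = 14.

14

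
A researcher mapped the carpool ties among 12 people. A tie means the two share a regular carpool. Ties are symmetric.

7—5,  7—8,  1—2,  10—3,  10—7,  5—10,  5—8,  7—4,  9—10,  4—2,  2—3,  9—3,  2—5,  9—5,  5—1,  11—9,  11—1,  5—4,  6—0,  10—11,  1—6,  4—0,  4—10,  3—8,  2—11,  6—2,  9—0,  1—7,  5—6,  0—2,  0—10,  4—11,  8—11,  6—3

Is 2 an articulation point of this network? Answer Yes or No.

No

Even without 2, every remaining node can still reach every other (the residual graph is connected), so 2 is not a cut vertex.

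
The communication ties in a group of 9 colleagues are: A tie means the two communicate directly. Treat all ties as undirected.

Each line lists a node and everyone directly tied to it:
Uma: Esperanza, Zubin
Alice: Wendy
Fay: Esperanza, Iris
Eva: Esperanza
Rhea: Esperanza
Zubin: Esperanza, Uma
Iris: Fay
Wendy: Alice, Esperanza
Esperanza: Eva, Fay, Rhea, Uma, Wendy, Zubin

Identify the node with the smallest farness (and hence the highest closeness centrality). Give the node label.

Esperanza

Farness (sum of distances to all others) for each node — Alice:22, Esperanza:10, Eva:17, Fay:15, Iris:22, Rhea:17, Uma:16, Wendy:15, Zubin:16.
The smallest farness is 10, for Esperanza, so Esperanza has the highest closeness.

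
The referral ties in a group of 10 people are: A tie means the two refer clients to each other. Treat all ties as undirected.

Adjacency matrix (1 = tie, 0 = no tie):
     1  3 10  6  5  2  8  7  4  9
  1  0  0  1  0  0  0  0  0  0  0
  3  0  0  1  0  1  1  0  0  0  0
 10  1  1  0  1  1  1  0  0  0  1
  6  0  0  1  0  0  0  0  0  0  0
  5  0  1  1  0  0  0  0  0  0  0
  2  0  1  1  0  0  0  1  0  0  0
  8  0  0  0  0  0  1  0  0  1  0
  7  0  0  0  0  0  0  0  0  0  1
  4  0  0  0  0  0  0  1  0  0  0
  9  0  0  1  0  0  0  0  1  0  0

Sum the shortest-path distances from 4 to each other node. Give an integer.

30

Distances from 4: 1:4, 2:2, 3:3, 5:4, 6:4, 7:5, 8:1, 9:4, 10:3.
Sum = 4 + 2 + 3 + 4 + 4 + 5 + 1 + 4 + 3 = 30.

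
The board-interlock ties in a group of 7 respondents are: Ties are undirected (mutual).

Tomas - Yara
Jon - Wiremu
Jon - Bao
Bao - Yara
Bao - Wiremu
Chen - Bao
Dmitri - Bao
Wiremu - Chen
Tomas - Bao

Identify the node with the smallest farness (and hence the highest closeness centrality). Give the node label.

Bao

Farness (sum of distances to all others) for each node — Bao:6, Chen:10, Dmitri:11, Jon:10, Tomas:10, Wiremu:9, Yara:10.
The smallest farness is 6, for Bao, so Bao has the highest closeness.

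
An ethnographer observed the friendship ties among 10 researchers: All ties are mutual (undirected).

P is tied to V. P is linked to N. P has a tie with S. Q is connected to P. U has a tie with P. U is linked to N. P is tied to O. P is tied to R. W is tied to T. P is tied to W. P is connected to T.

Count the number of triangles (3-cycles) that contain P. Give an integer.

2

P's neighbors: N, O, Q, R, S, T, U, V, and W.
Neighbor pairs that are themselves tied: P–N–U; P–T–W. Each forms one triangle with P, for 2 in total.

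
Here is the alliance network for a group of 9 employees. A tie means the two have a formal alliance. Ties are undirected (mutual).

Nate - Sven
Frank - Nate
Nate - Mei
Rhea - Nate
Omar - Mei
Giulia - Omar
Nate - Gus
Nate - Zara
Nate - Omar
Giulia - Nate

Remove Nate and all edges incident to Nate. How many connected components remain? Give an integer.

6

Without Nate, the remaining ties split the others into: {Gus}; {Giulia, Mei, Omar}; {Rhea}; {Frank}; {Zara}; {Sven}.
That's 6 separate components.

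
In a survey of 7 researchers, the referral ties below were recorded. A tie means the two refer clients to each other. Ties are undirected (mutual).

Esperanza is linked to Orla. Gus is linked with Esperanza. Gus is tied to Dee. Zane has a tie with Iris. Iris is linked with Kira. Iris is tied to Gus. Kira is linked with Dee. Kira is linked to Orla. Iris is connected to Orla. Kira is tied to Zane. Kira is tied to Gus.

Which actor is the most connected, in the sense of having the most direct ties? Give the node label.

Kira

Degrees — Dee:2, Esperanza:2, Gus:4, Iris:4, Kira:5, Orla:3, Zane:2.
The maximum is 5, attained only by Kira.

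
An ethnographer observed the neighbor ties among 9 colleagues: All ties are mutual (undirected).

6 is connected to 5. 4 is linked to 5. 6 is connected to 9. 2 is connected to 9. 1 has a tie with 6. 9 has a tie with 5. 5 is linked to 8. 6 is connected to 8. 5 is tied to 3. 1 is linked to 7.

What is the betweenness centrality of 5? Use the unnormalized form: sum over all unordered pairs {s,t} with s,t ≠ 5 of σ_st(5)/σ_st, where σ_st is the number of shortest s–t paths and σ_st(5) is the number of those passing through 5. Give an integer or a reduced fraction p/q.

Pairs whose geodesics pass through 5 — 6–3: 1; 6–4: 1; 3–1: 1; 3–4: 1; 3–2: 1; 3–7: 1; 3–9: 1; 3–8: 1; 1–4: 1; 4–2: 1; 4–7: 1; 4–9: 1; 4–8: 1; 2–8: 1/2 … (+1 more pairs).
All other pairs contribute 0.
Summing the contributions gives betweenness(5) = 14.

14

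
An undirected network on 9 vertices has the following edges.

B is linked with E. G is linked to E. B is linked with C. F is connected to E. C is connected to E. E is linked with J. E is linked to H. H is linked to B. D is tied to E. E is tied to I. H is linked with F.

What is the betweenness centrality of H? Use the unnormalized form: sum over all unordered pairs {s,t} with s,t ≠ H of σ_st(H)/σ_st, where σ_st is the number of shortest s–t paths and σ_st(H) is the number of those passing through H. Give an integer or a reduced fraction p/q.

Pairs whose geodesics pass through H — B–F: 1/2.
All other pairs contribute 0.
Summing the contributions gives betweenness(H) = 1/2.

1/2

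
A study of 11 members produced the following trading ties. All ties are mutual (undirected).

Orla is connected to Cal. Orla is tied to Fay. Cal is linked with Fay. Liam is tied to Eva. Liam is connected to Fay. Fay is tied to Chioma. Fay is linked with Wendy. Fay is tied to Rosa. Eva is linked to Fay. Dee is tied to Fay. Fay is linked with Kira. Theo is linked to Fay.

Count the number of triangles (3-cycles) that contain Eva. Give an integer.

Eva's neighbors: Fay and Liam.
Neighbor pairs that are themselves tied: Eva–Fay–Liam. Each forms one triangle with Eva, for 1 in total.

1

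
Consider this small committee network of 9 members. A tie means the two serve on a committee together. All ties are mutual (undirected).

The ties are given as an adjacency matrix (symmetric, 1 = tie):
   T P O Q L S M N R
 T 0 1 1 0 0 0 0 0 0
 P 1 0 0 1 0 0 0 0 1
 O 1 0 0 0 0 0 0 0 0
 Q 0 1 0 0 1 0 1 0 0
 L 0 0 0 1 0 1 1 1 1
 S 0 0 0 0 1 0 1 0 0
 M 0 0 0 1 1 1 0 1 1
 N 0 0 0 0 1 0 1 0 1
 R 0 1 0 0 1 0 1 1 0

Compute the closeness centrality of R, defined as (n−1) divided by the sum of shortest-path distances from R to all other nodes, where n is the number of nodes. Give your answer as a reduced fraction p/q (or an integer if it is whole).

8/13

Distances from R: L:1, M:1, N:1, O:3, P:1, Q:2, S:2, T:2. Sum = 13.
n = 9, so closeness = 8/13.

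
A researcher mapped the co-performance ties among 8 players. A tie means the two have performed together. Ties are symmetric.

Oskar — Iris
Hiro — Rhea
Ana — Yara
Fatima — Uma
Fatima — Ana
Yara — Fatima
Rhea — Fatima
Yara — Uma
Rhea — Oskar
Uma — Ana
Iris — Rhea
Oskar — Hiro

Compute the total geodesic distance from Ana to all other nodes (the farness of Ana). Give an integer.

14

Distances from Ana: Fatima:1, Hiro:3, Iris:3, Oskar:3, Rhea:2, Uma:1, Yara:1.
Sum = 1 + 3 + 3 + 3 + 2 + 1 + 1 = 14.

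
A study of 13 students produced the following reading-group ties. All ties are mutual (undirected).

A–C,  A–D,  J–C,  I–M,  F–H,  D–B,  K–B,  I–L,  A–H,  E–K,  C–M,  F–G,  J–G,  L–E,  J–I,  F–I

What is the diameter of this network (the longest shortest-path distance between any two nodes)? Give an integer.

Eccentricity of each node (its greatest distance to any other): A:4, B:5, C:4, D:4, E:4, F:4, G:5, H:4, I:4, J:4, K:5, L:4, M:4.
The maximum eccentricity is 5, realized for instance by the pair B–G via B – D – A – C – J – G. So the diameter is 5.

5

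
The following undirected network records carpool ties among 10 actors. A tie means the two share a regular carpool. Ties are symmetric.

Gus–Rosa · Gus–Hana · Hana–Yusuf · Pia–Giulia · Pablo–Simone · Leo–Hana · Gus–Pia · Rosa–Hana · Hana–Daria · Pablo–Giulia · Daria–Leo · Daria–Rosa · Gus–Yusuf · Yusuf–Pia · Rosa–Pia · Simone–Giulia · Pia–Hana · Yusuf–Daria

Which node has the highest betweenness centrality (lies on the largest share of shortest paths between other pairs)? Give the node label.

Unnormalized betweenness of each node: Daria:5/4, Giulia:14, Gus:1/4, Hana:95/12, Leo:0, Pablo:0, Pia:73/4, Rosa:5/3, Simone:0, Yusuf:5/3.
Pia has the largest value, 73/4, making it the main broker — the node through which the most shortest paths run.

Pia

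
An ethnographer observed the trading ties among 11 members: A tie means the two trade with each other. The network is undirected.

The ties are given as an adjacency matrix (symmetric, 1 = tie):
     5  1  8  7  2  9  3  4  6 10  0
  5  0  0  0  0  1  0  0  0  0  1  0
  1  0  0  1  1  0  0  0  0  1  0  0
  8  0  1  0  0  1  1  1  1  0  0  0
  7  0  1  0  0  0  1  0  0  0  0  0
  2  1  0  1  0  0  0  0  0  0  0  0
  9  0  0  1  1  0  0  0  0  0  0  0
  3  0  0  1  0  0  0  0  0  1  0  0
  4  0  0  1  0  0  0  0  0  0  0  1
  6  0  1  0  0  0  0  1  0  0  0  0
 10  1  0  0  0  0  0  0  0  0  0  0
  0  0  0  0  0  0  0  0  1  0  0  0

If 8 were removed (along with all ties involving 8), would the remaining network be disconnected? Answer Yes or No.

Yes

Removing 8 leaves {2, 5, and 10} with no path to {1, 3, 6, 7, and 9}, so the network splits into 3 components. 8 is a cut vertex.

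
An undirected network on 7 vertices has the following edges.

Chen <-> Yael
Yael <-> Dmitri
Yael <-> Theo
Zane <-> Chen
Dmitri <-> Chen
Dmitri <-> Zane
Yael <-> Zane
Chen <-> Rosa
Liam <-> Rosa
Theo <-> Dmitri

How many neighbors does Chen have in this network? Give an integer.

4

Chen is directly tied to Dmitri, Rosa, Yael, and Zane. That is 4 neighbors, so the degree of Chen is 4.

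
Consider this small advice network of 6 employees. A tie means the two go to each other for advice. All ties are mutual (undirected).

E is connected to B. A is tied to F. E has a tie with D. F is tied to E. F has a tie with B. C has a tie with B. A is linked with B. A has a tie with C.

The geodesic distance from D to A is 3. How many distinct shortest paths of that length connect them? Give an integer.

2

The shortest distance is 3. The length-3 paths are: D–E–B–A; D–E–F–A.
That gives 2 distinct shortest paths.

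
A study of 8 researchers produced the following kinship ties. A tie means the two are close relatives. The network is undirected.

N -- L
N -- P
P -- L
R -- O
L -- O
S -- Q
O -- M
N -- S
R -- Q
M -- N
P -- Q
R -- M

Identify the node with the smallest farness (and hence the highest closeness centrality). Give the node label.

N

Farness (sum of distances to all others) for each node — L:11, M:11, N:10, O:12, P:11, Q:11, R:11, S:13.
The smallest farness is 10, for N, so N has the highest closeness.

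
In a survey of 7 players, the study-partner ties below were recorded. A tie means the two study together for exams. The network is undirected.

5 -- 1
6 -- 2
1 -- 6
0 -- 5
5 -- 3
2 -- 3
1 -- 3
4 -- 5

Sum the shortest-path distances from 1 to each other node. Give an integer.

Distances from 1: 0:2, 2:2, 3:1, 4:2, 5:1, 6:1.
Sum = 2 + 2 + 1 + 2 + 1 + 1 = 9.

9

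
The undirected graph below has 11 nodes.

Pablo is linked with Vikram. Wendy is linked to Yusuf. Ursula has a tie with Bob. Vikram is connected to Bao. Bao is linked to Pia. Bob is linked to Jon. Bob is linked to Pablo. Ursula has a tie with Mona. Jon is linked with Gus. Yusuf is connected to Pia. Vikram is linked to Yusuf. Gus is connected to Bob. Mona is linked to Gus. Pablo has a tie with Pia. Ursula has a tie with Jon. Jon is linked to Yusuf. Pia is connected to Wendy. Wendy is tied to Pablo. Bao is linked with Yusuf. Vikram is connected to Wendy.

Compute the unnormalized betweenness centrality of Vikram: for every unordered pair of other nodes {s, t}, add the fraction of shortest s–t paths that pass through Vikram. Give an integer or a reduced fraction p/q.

Pairs whose geodesics pass through Vikram — Yusuf–Pablo: 1/3; Pablo–Bao: 1/2; Bao–Wendy: 1/3; Bao–Bob: 1/3.
All other pairs contribute 0.
Summing the contributions gives betweenness(Vikram) = 3/2.

3/2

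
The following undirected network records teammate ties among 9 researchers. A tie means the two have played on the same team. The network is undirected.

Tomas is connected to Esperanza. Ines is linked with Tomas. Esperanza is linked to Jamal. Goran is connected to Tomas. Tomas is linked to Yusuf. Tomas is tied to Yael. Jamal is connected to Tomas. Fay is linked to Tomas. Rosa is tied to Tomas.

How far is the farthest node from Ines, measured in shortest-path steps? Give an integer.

Distances from Ines: Esperanza:2, Fay:2, Goran:2, Jamal:2, Rosa:2, Tomas:1, Yael:2, Yusuf:2.
The largest is 2 (to Yael, Esperanza, Goran, Yusuf, Jamal, Fay, and Rosa), so the eccentricity of Ines is 2.

2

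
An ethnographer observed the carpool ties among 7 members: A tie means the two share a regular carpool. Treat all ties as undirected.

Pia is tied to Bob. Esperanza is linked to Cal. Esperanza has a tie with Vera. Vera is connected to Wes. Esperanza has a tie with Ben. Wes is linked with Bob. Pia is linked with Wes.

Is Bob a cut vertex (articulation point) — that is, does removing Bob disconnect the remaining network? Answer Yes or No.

Even without Bob, every remaining node can still reach every other (the residual graph is connected), so Bob is not a cut vertex.

No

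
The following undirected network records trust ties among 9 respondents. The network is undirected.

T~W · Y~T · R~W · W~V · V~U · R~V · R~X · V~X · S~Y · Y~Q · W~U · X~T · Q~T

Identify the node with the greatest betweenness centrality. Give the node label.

T

Unnormalized betweenness of each node: Q:0, R:1/3, S:0, T:46/3, U:0, V:11/6, W:17/2, X:4, Y:7.
T has the largest value, 46/3, making it the main broker — the node through which the most shortest paths run.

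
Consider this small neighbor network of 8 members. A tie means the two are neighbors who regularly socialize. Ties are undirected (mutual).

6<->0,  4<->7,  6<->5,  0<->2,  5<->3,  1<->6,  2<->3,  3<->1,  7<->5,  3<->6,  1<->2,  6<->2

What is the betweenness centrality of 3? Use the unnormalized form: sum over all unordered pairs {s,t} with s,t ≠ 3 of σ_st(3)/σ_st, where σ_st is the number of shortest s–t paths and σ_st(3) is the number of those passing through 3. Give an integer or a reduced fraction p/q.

3

Pairs whose geodesics pass through 3 — 4–2: 1/2; 4–1: 1/2; 7–2: 1/2; 7–1: 1/2; 5–2: 1/2; 5–1: 1/2.
All other pairs contribute 0.
Summing the contributions gives betweenness(3) = 3.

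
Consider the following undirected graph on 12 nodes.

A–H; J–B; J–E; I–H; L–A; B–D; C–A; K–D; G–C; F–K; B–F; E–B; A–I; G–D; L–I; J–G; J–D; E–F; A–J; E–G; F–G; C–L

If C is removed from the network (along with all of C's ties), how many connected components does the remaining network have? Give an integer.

C's neighbors (A, G, and L) remain reachable from one another through other ties, so the rest of the network stays in one piece.

1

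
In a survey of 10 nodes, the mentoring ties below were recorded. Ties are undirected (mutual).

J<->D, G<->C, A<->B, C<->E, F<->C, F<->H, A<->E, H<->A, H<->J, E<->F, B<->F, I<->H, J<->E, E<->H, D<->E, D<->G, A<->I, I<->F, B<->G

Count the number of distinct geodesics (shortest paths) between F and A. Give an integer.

The shortest distance is 2. The length-2 paths are: F–E–A; F–B–A; F–H–A; F–I–A.
That gives 4 distinct shortest paths.

4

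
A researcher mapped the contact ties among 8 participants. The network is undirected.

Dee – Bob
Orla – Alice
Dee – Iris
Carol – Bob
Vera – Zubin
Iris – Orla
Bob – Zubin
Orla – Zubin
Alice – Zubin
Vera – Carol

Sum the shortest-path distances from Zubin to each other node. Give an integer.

Distances from Zubin: Alice:1, Bob:1, Carol:2, Dee:2, Iris:2, Orla:1, Vera:1.
Sum = 1 + 1 + 2 + 2 + 2 + 1 + 1 = 10.

10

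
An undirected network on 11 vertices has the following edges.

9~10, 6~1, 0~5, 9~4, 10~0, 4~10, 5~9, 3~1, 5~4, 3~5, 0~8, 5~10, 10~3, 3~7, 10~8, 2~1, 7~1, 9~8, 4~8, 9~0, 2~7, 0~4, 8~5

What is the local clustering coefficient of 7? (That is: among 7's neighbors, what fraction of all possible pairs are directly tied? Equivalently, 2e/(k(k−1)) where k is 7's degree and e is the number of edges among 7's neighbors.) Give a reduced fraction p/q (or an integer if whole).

7's neighbors: 1, 2, and 3 (k = 3).
Possible neighbor pairs: C(3,2) = 3. Edges among them: 1–2, 1–3 → e = 2.
Clustering(7) = 2/3.

2/3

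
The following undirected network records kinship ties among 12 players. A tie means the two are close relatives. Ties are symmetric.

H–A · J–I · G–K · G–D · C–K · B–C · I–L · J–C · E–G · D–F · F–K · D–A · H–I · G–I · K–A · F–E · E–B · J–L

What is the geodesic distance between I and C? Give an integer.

One shortest route is I – J – C, which uses 2 edges, and I and C are not directly tied, so nothing shorter exists. So d(I,C) = 2.

2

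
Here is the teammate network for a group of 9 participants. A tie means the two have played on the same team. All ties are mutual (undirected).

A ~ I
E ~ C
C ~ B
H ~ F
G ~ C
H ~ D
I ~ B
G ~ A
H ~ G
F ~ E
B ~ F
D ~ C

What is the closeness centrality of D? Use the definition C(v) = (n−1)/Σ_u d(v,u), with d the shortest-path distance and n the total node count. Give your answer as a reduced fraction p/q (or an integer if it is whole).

Distances from D: A:3, B:2, C:1, E:2, F:2, G:2, H:1, I:3. Sum = 16.
n = 9, so closeness = 8/16 = 1/2.

1/2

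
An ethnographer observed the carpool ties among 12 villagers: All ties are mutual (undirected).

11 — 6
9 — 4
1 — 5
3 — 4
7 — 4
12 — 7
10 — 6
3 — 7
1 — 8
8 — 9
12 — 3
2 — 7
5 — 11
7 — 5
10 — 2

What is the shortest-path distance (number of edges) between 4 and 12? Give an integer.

2

One shortest route is 4 – 3 – 12, which uses 2 edges, and 4 and 12 are not directly tied, so nothing shorter exists. So d(4,12) = 2.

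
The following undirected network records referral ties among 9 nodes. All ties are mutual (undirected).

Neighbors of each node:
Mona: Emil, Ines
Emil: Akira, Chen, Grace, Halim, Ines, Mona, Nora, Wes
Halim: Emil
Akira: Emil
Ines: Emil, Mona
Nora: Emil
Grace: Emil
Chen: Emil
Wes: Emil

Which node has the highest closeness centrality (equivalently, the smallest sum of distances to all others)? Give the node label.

Farness (sum of distances to all others) for each node — Akira:15, Chen:15, Emil:8, Grace:15, Halim:15, Ines:14, Mona:14, Nora:15, Wes:15.
The smallest farness is 8, for Emil, so Emil has the highest closeness.

Emil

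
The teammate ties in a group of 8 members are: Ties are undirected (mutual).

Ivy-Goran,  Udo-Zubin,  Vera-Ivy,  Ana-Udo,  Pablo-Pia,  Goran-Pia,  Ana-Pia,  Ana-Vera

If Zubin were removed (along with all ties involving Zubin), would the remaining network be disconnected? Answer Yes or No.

No

Even without Zubin, every remaining node can still reach every other (the residual graph is connected), so Zubin is not a cut vertex.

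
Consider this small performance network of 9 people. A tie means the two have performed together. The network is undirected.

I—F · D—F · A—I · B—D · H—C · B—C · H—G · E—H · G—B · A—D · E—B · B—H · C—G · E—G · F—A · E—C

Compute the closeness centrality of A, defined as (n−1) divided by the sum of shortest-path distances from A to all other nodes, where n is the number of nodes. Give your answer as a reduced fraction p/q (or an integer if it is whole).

Distances from A: B:2, C:3, D:1, E:3, F:1, G:3, H:3, I:1. Sum = 17.
n = 9, so closeness = 8/17.

8/17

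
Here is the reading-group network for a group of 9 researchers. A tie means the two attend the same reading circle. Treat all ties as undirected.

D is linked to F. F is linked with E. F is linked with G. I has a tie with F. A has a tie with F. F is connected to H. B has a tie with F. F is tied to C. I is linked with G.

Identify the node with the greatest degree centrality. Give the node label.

F

Degrees — A:1, B:1, C:1, D:1, E:1, F:8, G:2, H:1, I:2.
The maximum is 8, attained only by F.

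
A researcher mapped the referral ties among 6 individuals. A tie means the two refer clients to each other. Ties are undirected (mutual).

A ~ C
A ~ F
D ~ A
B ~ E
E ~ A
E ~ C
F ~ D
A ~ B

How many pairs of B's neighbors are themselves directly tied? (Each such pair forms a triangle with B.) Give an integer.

1

B's neighbors: A and E.
Neighbor pairs that are themselves tied: B–A–E. Each forms one triangle with B, for 1 in total.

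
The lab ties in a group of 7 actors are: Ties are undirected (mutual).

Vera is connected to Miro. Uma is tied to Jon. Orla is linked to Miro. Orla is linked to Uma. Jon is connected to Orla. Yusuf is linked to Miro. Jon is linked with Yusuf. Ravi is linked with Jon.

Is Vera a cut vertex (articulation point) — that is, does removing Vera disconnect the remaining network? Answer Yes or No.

Even without Vera, every remaining node can still reach every other (the residual graph is connected), so Vera is not a cut vertex.

No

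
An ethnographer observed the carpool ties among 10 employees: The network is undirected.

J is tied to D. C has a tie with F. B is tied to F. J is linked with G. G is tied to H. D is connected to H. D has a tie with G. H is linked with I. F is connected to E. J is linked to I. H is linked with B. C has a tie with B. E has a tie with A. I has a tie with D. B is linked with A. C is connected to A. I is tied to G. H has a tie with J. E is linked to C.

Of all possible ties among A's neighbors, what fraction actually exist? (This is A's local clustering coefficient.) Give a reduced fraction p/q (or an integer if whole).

A's neighbors: B, C, and E (k = 3).
Possible neighbor pairs: C(3,2) = 3. Edges among them: B–C, C–E → e = 2.
Clustering(A) = 2/3.

2/3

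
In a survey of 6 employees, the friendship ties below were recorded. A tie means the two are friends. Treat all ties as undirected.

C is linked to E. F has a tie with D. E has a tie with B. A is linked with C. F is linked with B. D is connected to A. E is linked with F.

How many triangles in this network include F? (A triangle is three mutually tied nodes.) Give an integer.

1

F's neighbors: B, D, and E.
Neighbor pairs that are themselves tied: F–B–E. Each forms one triangle with F, for 1 in total.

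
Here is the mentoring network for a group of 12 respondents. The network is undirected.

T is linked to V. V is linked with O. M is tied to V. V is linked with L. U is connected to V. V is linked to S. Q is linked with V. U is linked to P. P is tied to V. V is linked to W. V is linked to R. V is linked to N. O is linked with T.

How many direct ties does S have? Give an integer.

1

S is directly tied to V. That is 1 neighbor, so the degree of S is 1.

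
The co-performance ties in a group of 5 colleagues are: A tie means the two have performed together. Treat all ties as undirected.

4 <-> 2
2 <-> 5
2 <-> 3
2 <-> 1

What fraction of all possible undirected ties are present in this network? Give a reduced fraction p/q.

There are 4 edges and 5 nodes, so the maximum possible is C(5,2) = 10.
Density = 4/10 = 2/5.

2/5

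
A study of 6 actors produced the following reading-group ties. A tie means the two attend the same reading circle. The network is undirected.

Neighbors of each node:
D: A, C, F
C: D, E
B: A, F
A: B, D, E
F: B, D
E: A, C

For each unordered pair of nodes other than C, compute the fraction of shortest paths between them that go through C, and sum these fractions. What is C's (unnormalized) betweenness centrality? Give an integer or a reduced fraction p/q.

5/6

Pairs whose geodesics pass through C — F–E: 1/3; D–E: 1/2.
All other pairs contribute 0.
Summing the contributions gives betweenness(C) = 5/6.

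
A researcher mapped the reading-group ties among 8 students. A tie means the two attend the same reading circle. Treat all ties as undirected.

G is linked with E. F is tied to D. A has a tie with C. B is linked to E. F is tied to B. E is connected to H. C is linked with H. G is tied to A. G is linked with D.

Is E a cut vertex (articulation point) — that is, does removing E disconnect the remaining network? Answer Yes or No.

Even without E, every remaining node can still reach every other (the residual graph is connected), so E is not a cut vertex.

No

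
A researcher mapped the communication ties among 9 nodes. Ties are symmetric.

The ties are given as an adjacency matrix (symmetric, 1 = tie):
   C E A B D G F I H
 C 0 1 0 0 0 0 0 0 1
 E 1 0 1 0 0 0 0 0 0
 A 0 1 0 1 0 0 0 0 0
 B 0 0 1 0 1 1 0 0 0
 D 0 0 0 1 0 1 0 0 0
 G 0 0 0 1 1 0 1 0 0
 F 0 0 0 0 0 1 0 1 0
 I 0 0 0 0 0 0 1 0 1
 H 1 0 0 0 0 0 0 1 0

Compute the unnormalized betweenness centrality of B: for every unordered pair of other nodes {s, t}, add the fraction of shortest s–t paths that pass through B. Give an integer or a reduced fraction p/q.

15/2

Pairs whose geodesics pass through B — C–D: 1; C–G: 1/2; E–D: 1; E–G: 1; E–F: 1/2; A–D: 1; A–G: 1; A–F: 1; A–I: 1/2.
All other pairs contribute 0.
Summing the contributions gives betweenness(B) = 15/2.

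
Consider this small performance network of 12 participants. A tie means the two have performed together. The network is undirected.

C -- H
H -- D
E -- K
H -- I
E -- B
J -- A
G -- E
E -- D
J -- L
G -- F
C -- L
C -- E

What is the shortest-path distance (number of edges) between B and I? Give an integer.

4

One shortest route is B – E – C – H – I, which uses 4 edges, and at distance 3 from B we only reach {F, H, L}, which does not include I. So d(B,I) = 4.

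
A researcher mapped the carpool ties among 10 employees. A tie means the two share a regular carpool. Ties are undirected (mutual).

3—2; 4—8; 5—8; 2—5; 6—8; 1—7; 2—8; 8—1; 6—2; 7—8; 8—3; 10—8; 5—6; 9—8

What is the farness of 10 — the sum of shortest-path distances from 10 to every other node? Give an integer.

Distances from 10: 1:2, 2:2, 3:2, 4:2, 5:2, 6:2, 7:2, 8:1, 9:2.
Sum = 2 + 2 + 2 + 2 + 2 + 2 + 2 + 1 + 2 = 17.

17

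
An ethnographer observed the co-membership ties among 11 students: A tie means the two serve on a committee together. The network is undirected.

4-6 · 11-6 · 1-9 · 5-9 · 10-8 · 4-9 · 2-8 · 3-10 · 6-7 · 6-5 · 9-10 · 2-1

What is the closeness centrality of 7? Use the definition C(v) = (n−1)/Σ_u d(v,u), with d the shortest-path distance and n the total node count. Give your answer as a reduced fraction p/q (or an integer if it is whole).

Distances from 7: 1:4, 2:5, 3:5, 4:2, 5:2, 6:1, 8:5, 9:3, 10:4, 11:2. Sum = 33.
n = 11, so closeness = 10/33.

10/33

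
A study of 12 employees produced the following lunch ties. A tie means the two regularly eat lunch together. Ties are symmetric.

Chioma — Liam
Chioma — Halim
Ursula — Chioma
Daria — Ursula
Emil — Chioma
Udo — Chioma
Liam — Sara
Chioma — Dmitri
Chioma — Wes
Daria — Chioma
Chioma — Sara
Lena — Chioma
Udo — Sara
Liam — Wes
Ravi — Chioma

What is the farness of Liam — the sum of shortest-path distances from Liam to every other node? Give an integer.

Distances from Liam: Chioma:1, Daria:2, Dmitri:2, Emil:2, Halim:2, Lena:2, Ravi:2, Sara:1, Udo:2, Ursula:2, Wes:1.
Sum = 1 + 2 + 2 + 2 + 2 + 2 + 2 + 1 + 2 + 2 + 1 = 19.

19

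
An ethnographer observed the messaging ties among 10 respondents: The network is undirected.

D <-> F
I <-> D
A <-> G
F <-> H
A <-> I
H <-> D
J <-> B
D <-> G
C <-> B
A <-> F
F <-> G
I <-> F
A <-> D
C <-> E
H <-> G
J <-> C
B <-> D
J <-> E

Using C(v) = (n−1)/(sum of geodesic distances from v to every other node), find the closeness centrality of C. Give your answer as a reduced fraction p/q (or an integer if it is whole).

9/20

Distances from C: A:3, B:1, D:2, E:1, F:3, G:3, H:3, I:3, J:1. Sum = 20.
n = 10, so closeness = 9/20.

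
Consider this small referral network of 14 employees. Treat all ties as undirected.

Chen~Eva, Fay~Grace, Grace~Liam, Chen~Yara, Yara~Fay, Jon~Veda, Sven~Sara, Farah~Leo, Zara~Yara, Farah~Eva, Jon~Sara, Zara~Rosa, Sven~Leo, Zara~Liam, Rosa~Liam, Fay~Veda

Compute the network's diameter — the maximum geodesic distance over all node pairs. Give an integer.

7

Eccentricity of each node (its greatest distance to any other): Chen:5, Eva:5, Farah:5, Fay:5, Grace:6, Jon:5, Leo:6, Liam:6, Rosa:7, Sara:6, Sven:7, Veda:5, Yara:5, Zara:6.
The maximum eccentricity is 7, realized for instance by the pair Rosa–Sven via Rosa – Zara – Yara – Fay – Veda – Jon – Sara – Sven. So the diameter is 7.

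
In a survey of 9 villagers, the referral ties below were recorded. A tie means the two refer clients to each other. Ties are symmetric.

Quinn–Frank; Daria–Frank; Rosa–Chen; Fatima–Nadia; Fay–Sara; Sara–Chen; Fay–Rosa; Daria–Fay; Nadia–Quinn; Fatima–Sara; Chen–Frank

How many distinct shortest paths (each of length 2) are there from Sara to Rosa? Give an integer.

2

The shortest distance is 2. The length-2 paths are: Sara–Chen–Rosa; Sara–Fay–Rosa.
That gives 2 distinct shortest paths.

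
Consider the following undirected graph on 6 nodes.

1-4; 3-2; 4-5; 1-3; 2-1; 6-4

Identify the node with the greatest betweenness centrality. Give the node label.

4

Unnormalized betweenness of each node: 1:6, 2:0, 3:0, 4:7, 5:0, 6:0.
4 has the largest value, 7, making it the main broker — the node through which the most shortest paths run.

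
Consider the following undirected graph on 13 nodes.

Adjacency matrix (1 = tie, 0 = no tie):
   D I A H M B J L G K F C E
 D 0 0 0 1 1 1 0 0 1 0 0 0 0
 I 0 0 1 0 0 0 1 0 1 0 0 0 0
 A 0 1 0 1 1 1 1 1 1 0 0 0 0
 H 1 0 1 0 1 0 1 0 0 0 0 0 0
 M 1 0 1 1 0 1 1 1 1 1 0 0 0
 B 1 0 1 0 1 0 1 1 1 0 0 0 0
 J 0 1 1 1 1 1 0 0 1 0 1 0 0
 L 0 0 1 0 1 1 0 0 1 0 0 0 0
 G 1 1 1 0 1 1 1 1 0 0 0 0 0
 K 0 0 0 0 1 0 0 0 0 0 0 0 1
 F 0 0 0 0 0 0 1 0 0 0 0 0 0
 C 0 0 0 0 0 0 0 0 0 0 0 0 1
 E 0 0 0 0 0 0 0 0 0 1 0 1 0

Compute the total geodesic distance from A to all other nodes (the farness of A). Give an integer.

20

Distances from A: B:1, C:4, D:2, E:3, F:2, G:1, H:1, I:1, J:1, K:2, L:1, M:1.
Sum = 1 + 4 + 2 + 3 + 2 + 1 + 1 + 1 + 1 + 2 + 1 + 1 = 20.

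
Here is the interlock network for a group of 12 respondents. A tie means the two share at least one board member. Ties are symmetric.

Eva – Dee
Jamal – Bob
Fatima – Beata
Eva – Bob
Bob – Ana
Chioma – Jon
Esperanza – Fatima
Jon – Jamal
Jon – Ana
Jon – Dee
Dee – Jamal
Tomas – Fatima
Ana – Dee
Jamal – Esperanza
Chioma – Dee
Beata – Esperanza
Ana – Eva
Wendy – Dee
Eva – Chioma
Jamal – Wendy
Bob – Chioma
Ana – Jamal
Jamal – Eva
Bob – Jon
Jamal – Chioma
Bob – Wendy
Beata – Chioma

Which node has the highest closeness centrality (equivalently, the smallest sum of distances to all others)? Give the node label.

Farness (sum of distances to all others) for each node — Ana:21, Beata:21, Bob:19, Chioma:17, Dee:19, Esperanza:19, Eva:20, Fatima:25, Jamal:15, Jon:20, Tomas:35, Wendy:23.
The smallest farness is 15, for Jamal, so Jamal has the highest closeness.

Jamal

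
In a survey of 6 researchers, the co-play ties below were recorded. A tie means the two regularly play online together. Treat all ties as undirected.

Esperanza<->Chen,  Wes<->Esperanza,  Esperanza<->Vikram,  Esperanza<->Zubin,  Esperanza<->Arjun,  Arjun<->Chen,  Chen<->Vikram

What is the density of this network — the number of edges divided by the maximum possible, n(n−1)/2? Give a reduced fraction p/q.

There are 7 edges and 6 nodes, so the maximum possible is C(6,2) = 15.
Density = 7/15.

7/15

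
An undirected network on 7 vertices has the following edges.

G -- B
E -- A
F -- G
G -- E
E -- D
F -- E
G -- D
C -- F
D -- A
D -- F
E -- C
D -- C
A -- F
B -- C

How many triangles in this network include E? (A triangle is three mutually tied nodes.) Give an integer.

7

E's neighbors: A, C, D, F, and G.
Neighbor pairs that are themselves tied: E–A–D; E–A–F; E–C–D; E–C–F; E–D–F; E–D–G; E–F–G. Each forms one triangle with E, for 7 in total.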